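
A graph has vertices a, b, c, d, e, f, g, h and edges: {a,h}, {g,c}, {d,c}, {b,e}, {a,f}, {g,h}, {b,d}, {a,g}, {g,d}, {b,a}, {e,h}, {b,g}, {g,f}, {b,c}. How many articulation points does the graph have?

0

Removing c, for instance, still leaves 1 component. No single vertex removal increases the component count — the graph has no articulation points.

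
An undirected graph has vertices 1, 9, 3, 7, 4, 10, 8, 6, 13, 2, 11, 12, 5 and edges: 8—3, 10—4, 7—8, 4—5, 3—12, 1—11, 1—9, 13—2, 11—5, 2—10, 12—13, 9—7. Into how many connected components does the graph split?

2

6 is isolated — a component by itself.
Starting from 1 we can reach 1, 2, 3, 4, 5, 7, 8, 9, 10, 11, 12, 13. That is one component of size 12.
Total: 2 components.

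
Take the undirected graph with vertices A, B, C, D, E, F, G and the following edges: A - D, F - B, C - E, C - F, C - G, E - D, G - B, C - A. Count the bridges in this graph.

0

The edges on the cycle C-G-B-F-C are not bridges since each lies on that cycle.
Every edge lies on some cycle, so there are no bridges.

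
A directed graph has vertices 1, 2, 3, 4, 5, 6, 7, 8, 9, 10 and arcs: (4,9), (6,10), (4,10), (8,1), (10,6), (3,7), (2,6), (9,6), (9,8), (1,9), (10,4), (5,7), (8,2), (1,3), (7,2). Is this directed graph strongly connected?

No

There is no directed path from 3 to 5, so the graph is not strongly connected.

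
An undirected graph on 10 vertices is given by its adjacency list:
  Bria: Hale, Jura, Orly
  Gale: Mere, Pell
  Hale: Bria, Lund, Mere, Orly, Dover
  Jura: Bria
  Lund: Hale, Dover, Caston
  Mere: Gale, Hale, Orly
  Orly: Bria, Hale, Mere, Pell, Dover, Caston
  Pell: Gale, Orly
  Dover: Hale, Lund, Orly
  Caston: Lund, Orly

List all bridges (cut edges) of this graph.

Bria-Jura

The edges on the cycle Orly-Caston-Lund-Dover-Orly are not bridges since each lies on that cycle.
But removing Jura-Bria disconnects Jura from Bria — this is a bridge.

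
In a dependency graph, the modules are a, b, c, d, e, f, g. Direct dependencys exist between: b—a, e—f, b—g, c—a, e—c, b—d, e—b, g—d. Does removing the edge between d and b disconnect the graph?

No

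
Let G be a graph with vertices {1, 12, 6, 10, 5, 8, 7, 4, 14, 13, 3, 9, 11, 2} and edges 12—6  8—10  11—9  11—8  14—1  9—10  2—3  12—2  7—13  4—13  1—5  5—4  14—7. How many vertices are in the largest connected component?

Starting from 8 we can reach 8, 9, 10, 11. That is one component of size 4.
Starting from 2 we can reach 2, 3, 6, 12. That is one component of size 4.
Starting from 1 we can reach 1, 4, 5, 7, 13, 14. That is one component of size 6.
The largest has 6 vertices.

6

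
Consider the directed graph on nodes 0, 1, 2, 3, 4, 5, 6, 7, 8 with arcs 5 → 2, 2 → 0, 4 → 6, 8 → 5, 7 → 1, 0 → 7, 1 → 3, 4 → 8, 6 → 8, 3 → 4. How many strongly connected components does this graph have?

1

{0, 1, 2, 3, 4, 5, 6, 7, 8} are all mutually reachable — one SCC of size 9.
That gives 1 strongly connected component.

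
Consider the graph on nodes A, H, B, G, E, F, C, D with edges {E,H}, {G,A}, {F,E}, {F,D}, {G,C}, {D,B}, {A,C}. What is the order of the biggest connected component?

5

Starting from A we can reach A, C, G. That is one component of size 3.
Starting from B we can reach B, D, E, F, H. That is one component of size 5.
The largest has 5 vertices.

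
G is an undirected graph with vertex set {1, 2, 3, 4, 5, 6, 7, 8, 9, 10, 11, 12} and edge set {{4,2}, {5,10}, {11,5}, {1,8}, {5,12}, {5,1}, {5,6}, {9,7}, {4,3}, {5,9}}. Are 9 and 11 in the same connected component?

From 9 we can reach 1, 5, 6, 7, 8, 9, 10, 11, 12, which includes 11.

Yes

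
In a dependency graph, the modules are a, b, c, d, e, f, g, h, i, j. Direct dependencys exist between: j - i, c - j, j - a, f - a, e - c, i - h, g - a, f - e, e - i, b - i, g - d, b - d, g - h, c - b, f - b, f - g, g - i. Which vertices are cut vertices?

Removing c, for instance, still leaves 1 component. No single vertex removal increases the component count — the graph has no articulation points.

none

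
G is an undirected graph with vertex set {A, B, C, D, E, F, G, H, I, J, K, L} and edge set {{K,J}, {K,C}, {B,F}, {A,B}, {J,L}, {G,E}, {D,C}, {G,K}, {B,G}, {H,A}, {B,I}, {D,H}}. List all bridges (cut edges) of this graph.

B-F, B-I, E-G, J-K, J-L

The edges on the cycle D-H-A-B-G-K-C-D are not bridges since each lies on that cycle.
But removing E–G disconnects E from G; removing F–B disconnects F from B; removing I–B disconnects I from B; removing L–J disconnects L from J — these are bridges.
In total 5 edges are bridges.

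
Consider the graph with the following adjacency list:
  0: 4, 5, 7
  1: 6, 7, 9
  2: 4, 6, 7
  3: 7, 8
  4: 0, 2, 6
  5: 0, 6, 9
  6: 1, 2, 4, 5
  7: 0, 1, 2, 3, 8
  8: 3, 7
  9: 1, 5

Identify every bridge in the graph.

none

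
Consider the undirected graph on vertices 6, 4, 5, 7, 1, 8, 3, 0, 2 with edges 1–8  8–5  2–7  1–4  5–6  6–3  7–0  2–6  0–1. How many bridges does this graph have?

2

The edges on the cycle 2-7-0-1-8-5-6-2 are not bridges since each lies on that cycle.
But removing 4–1 disconnects 4 from 1; removing 6–3 disconnects 6 from 3 — these are bridges.
That makes 2 bridges.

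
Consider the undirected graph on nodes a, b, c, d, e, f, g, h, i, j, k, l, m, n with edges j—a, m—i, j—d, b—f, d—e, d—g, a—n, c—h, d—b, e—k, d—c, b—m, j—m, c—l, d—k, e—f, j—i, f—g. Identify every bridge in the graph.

a-j, a-n, c-d, c-h, c-l

The edges on the cycle j-d-b-m-i-j are not bridges since each lies on that cycle.
But removing c—d disconnects c from d; removing j—a disconnects j from a; removing c—h disconnects c from h; removing n—a disconnects n from a — these are bridges.
In total 5 edges are bridges.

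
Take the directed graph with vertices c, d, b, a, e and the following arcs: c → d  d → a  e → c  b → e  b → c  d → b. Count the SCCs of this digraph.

{b, c, d, e} are all mutually reachable — one SCC of size 4.
{a} is an SCC by itself.
That gives 2 strongly connected components.

2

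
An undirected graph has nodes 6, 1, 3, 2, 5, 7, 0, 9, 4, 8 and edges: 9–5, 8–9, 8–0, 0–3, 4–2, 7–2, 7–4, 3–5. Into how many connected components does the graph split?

4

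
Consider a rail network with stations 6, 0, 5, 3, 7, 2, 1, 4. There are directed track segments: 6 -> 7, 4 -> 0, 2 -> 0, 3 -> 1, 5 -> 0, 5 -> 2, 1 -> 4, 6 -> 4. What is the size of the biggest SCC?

1

{5} is an SCC by itself.
{6} is an SCC by itself.
{4} is an SCC by itself.
{0} is an SCC by itself.
{2} is an SCC by itself.
(and 3 more singleton SCCs)
The largest has 1 vertex.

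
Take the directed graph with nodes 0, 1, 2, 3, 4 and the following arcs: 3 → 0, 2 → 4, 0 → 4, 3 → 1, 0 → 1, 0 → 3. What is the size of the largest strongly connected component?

2

{0, 3} are all mutually reachable — one SCC of size 2.
{4} is an SCC by itself.
{1} is an SCC by itself.
{2} is an SCC by itself.
The largest has 2 vertices.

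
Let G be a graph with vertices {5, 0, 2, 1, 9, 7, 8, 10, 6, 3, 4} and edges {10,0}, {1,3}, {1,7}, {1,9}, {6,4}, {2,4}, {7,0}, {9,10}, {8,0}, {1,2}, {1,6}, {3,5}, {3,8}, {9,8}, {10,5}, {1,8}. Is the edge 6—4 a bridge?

No

After removing 6—4, the path 6-1-2-4 still connects them, so the edge is not a bridge.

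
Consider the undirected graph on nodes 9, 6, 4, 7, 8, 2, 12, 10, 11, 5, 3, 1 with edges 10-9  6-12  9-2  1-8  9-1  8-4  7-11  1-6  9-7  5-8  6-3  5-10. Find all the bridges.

The edges on the cycle 5-10-9-1-8-5 are not bridges since each lies on that cycle.
But removing 1-6 disconnects 1 from 6; removing 3-6 disconnects 3 from 6; removing 9-7 disconnects 9 from 7; removing 7-11 disconnects 7 from 11 — these are bridges.
In total 7 edges are bridges.

1-6, 11-7, 12-6, 2-9, 3-6, 4-8, 7-9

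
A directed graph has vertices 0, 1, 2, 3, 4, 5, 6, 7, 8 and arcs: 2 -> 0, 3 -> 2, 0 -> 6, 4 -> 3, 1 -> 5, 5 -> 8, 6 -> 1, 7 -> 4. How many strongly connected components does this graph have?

9

{1} is an SCC by itself.
{6} is an SCC by itself.
{7} is an SCC by itself.
{5} is an SCC by itself.
{3} is an SCC by itself.
(and 4 more singleton SCCs)
That gives 9 strongly connected components.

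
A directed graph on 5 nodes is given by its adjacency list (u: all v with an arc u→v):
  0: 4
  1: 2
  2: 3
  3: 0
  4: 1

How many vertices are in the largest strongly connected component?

5

{0, 1, 2, 3, 4} are all mutually reachable — one SCC of size 5.
The largest has 5 vertices.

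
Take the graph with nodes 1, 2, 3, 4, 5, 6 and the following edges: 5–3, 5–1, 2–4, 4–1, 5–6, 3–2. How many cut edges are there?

The edges on the cycle 5-3-2-4-1-5 are not bridges since each lies on that cycle.
But removing 5–6 disconnects 5 from 6 — this is a bridge.

1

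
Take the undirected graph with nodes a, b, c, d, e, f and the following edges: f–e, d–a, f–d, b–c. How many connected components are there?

Starting from b we can reach b, c. That is one component of size 2.
Starting from a we can reach a, d, e, f. That is one component of size 4.
Total: 2 components.

2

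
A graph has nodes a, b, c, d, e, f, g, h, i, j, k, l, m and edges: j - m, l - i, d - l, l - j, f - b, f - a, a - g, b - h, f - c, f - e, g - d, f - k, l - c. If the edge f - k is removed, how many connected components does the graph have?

2

Before removal there is 1 component.
f - k is a bridge — removing it separates f's side from k's side.
After removal: 2 components.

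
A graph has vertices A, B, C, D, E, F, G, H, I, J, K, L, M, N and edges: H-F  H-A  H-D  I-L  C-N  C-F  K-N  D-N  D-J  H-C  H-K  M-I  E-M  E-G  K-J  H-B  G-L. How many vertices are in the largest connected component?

9

Starting from E we can reach E, G, I, L, M. That is one component of size 5.
Starting from A we can reach A, B, C, D, F, H, J, K, N. That is one component of size 9.
The largest has 9 vertices.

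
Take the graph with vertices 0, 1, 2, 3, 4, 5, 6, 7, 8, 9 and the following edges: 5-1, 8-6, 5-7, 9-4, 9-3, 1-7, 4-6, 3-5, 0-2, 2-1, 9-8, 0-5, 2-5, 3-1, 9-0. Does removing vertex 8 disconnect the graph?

Deleting 8 leaves 1 component (was 1) (its neighbors 6, 9 remain connected to each other), so 8 is not a cut vertex.

No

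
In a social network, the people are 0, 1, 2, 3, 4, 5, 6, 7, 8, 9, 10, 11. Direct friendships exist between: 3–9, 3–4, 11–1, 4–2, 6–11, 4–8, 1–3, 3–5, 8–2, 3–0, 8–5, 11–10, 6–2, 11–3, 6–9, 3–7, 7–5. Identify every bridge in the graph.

The edges on the cycle 11-1-3-11 are not bridges since each lies on that cycle.
But removing 3–0 disconnects 3 from 0; removing 11–10 disconnects 11 from 10 — these are bridges.

0-3, 10-11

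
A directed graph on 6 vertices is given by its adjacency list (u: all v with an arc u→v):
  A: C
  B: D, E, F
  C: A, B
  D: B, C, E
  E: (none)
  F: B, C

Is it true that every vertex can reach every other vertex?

No

There is no directed path from E to C, so the graph is not strongly connected.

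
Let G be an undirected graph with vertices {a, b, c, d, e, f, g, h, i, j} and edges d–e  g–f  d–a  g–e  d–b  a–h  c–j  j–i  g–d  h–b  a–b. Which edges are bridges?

The edges on the cycle a-h-b-a are not bridges since each lies on that cycle.
But removing j–i disconnects j from i; removing g–f disconnects g from f; removing j–c disconnects j from c — these are bridges.

c-j, f-g, i-j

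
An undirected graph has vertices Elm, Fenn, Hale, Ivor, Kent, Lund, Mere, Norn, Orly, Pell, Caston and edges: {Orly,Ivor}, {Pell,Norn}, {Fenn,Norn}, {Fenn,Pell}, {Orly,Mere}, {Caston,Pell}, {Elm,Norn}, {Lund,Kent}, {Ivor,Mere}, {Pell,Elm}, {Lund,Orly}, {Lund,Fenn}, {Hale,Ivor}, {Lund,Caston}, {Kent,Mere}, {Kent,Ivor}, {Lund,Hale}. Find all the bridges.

The edges on the cycle Lund-Hale-Ivor-Orly-Lund are not bridges since each lies on that cycle.
Every edge lies on some cycle, so there are no bridges.

none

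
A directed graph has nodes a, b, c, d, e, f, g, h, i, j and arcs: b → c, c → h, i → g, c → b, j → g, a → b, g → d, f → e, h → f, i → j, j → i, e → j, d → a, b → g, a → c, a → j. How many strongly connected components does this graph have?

{a, b, c, d, e, f, g, h, i, j} are all mutually reachable — one SCC of size 10.
That gives 1 strongly connected component.

1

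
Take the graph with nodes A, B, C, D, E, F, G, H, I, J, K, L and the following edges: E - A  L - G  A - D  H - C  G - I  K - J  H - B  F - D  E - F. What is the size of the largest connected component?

4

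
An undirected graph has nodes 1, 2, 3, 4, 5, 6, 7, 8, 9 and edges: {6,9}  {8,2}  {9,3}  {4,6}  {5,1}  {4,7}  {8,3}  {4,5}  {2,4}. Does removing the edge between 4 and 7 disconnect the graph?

Removing 4—7 leaves no path between 4 and 7: the component count goes from 1 to 2. So it is a bridge.

Yes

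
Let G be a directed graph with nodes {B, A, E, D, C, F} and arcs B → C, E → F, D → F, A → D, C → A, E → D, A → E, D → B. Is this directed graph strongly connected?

There is no directed path from F to D, so the graph is not strongly connected.

No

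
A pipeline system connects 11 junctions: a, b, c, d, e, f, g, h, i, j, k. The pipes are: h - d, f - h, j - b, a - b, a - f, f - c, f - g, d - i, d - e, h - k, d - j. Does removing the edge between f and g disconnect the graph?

Removing f - g leaves no path between f and g: the component count goes from 1 to 2. So it is a bridge.

Yes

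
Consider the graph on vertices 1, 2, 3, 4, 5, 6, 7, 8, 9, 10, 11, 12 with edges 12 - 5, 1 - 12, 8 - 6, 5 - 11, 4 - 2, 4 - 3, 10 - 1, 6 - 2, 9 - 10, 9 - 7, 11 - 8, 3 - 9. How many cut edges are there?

1

The edges on the cycle 4-3-9-10-1-12-5-11-8-6-2-4 are not bridges since each lies on that cycle.
But removing 9 - 7 disconnects 9 from 7 — this is a bridge.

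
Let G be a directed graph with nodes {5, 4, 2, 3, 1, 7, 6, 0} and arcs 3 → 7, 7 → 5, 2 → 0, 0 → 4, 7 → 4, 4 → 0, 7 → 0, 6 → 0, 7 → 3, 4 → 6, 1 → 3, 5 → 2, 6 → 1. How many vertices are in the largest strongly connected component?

8

{0, 1, 2, 3, 4, 5, 6, 7} are all mutually reachable — one SCC of size 8.
The largest has 8 vertices.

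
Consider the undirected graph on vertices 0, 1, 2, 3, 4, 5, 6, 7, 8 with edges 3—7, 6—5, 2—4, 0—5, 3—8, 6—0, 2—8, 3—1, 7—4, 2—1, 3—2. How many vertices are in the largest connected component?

Starting from 0 we can reach 0, 5, 6. That is one component of size 3.
Starting from 1 we can reach 1, 2, 3, 4, 7, 8. That is one component of size 6.
The largest has 6 vertices.

6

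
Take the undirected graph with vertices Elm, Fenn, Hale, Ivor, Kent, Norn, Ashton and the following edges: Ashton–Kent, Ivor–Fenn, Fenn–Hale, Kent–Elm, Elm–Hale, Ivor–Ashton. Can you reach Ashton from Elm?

From Elm we can reach Elm, Fenn, Hale, Ivor, Kent, Ashton, which includes Ashton.

Yes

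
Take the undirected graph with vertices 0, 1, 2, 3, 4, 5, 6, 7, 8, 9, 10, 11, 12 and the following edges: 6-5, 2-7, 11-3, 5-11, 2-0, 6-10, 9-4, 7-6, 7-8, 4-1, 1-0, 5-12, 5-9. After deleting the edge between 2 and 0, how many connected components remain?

2 and 0 are still connected via 2-7-6-5-9-4-1-0, so the component count stays at 1.

1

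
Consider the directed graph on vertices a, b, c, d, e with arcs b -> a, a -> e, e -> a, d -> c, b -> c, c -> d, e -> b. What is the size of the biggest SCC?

3

{a, b, e} are all mutually reachable — one SCC of size 3.
{c, d} are all mutually reachable — one SCC of size 2.
The largest has 3 vertices.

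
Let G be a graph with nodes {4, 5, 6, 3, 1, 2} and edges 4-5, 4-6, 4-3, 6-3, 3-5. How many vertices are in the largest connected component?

1 is isolated — a component by itself.
2 is isolated — a component by itself.
Starting from 3 we can reach 3, 4, 5, 6. That is one component of size 4.
The largest has 4 vertices.

4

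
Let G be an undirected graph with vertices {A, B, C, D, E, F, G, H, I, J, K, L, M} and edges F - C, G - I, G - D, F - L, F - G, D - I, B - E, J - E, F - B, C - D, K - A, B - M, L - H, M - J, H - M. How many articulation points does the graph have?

1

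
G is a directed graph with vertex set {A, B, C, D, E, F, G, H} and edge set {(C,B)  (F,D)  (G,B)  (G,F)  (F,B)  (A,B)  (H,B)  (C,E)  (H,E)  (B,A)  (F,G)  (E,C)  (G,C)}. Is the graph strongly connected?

No

There is no directed path from A to F, so the graph is not strongly connected.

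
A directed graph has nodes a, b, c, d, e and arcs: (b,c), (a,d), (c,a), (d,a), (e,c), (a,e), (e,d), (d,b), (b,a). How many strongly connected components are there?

1

{a, b, c, d, e} are all mutually reachable — one SCC of size 5.
That gives 1 strongly connected component.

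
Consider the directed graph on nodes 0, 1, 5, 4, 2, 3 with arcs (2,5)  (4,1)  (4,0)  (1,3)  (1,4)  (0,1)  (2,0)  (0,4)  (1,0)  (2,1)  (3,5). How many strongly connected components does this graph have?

{0, 1, 4} are all mutually reachable — one SCC of size 3.
{3} is an SCC by itself.
{5} is an SCC by itself.
{2} is an SCC by itself.
That gives 4 strongly connected components.

4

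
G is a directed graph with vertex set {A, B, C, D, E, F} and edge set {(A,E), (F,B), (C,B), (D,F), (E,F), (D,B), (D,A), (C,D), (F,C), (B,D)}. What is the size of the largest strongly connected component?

{A, B, C, D, E, F} are all mutually reachable — one SCC of size 6.
The largest has 6 vertices.

6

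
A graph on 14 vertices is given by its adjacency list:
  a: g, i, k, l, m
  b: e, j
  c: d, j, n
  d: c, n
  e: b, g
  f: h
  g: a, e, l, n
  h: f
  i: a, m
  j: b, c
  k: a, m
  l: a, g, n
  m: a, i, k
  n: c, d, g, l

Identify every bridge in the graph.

f-h

The edges on the cycle g-e-b-j-c-d-n-g are not bridges since each lies on that cycle.
But removing h-f disconnects h from f — this is a bridge.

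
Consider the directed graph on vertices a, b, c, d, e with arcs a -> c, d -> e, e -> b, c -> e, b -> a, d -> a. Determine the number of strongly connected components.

{a, b, c, e} are all mutually reachable — one SCC of size 4.
{d} is an SCC by itself.
That gives 2 strongly connected components.

2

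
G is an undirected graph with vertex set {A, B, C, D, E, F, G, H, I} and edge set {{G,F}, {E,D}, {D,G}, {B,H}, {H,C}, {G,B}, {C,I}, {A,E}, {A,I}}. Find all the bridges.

F-G

The edges on the cycle A-E-D-G-B-H-C-I-A are not bridges since each lies on that cycle.
But removing F-G disconnects F from G — this is a bridge.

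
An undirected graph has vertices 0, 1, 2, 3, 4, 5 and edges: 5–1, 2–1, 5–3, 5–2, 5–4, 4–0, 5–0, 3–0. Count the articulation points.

1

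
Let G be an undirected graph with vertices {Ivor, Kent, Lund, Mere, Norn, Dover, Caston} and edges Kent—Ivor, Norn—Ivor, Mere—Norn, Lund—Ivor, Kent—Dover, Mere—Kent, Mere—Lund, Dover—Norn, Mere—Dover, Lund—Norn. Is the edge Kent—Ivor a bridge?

After removing Kent—Ivor, the path Kent-Mere-Lund-Ivor still connects them, so the edge is not a bridge.

No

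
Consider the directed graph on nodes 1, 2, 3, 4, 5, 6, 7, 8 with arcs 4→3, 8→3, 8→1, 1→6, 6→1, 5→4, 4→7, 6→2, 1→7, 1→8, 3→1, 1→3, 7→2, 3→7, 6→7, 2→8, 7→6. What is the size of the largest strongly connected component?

6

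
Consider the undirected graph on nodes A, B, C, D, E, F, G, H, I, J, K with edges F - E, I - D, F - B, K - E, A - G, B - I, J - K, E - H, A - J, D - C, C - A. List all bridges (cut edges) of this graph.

A-G, E-H

The edges on the cycle F-B-I-D-C-A-J-K-E-F are not bridges since each lies on that cycle.
But removing E - H disconnects E from H; removing G - A disconnects G from A — these are bridges.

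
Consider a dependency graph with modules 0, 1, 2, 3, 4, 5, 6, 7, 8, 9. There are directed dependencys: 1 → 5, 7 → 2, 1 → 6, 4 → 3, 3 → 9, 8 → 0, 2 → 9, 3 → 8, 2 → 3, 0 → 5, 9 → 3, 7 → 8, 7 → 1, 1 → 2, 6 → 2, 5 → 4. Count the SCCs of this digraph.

5

{0, 3, 4, 5, 8, 9} are all mutually reachable — one SCC of size 6.
{7} is an SCC by itself.
{1} is an SCC by itself.
{2} is an SCC by itself.
{6} is an SCC by itself.
That gives 5 strongly connected components.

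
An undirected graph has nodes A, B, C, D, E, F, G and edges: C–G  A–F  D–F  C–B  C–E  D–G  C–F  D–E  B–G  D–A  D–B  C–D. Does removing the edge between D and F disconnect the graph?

No

After removing D–F, the path D-C-F still connects them, so the edge is not a bridge.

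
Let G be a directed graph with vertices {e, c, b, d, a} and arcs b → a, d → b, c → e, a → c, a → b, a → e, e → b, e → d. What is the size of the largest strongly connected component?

5

{a, b, c, d, e} are all mutually reachable — one SCC of size 5.
The largest has 5 vertices.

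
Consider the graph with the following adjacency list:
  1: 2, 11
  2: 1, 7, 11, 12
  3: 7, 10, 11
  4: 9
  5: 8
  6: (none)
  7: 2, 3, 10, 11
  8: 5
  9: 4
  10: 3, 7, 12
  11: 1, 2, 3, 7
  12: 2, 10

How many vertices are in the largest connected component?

7

6 is isolated — a component by itself.
Starting from 4 we can reach 4, 9. That is one component of size 2.
Starting from 5 we can reach 5, 8. That is one component of size 2.
Starting from 1 we can reach 1, 2, 3, 7, 10, 11, 12. That is one component of size 7.
The largest has 7 vertices.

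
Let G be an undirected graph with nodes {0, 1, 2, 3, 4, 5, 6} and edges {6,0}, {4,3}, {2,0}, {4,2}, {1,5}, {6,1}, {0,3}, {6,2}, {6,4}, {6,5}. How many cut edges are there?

0

The edges on the cycle 6-1-5-6 are not bridges since each lies on that cycle.
Every edge lies on some cycle, so there are no bridges.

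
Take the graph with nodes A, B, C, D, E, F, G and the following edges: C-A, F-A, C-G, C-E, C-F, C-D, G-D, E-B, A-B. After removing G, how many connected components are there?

1

With G gone, the remaining components are: {A, B, C, D, E, F}.
That is 1 component.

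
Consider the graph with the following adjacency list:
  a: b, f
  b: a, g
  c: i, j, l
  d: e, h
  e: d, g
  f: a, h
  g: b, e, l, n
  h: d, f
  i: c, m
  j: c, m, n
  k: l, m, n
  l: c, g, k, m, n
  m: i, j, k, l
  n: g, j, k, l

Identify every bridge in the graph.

none

The edges on the cycle l-k-m-l are not bridges since each lies on that cycle.
Every edge lies on some cycle, so there are no bridges.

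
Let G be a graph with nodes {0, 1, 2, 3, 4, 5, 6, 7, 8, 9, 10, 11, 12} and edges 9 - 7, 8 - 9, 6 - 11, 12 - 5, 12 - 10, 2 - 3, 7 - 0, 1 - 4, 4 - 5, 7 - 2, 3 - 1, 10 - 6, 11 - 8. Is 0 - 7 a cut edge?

Removing 0 - 7 leaves no path between 0 and 7: the component count goes from 1 to 2. So it is a bridge.

Yes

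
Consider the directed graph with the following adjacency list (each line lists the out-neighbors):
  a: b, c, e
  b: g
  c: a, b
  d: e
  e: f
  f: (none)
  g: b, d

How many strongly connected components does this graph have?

{b, g} are all mutually reachable — one SCC of size 2.
{a, c} are all mutually reachable — one SCC of size 2.
{d} is an SCC by itself.
{f} is an SCC by itself.
{e} is an SCC by itself.
That gives 5 strongly connected components.

5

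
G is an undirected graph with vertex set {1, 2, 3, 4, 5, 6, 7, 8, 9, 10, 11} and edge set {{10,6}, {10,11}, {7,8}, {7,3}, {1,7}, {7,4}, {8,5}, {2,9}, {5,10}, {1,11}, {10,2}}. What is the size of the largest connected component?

11

Starting from 1 we can reach 1, 2, 3, 4, 5, 6, 7, 8, 9, 10, 11. That is one component of size 11.
The largest has 11 vertices.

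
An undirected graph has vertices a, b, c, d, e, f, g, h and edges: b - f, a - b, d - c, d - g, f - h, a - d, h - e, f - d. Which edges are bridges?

The edges on the cycle a-b-f-d-a are not bridges since each lies on that cycle.
But removing d - g disconnects d from g; removing h - e disconnects h from e; removing d - c disconnects d from c; removing f - h disconnects f from h — these are bridges.

c-d, d-g, e-h, f-h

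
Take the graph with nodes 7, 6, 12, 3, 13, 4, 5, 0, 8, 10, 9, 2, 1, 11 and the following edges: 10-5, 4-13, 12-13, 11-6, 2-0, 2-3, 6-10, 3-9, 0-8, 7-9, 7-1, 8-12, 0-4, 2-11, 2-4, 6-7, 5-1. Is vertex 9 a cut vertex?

No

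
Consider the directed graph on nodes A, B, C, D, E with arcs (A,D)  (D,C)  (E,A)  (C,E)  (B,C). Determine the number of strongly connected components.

2

{A, C, D, E} are all mutually reachable — one SCC of size 4.
{B} is an SCC by itself.
That gives 2 strongly connected components.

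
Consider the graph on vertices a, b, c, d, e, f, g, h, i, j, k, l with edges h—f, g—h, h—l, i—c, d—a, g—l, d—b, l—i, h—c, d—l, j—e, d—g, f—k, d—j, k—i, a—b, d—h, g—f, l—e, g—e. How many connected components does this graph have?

Starting from a we can reach a, b, c, d, e, f, g, h, i, j, k, l. That is one component of size 12.
Total: 1 component.

1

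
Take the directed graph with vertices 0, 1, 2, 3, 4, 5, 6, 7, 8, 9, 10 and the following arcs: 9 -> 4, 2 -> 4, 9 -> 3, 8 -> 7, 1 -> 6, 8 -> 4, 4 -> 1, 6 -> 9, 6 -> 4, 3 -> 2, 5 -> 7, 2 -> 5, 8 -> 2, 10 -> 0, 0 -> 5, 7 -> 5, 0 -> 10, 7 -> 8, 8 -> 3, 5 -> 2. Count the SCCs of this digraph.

2

{1, 2, 3, 4, 5, 6, 7, 8, 9} are all mutually reachable — one SCC of size 9.
{0, 10} are all mutually reachable — one SCC of size 2.
That gives 2 strongly connected components.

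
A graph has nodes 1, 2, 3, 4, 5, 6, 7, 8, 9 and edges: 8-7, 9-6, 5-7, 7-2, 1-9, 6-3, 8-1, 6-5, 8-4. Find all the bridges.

2-7, 3-6, 4-8

The edges on the cycle 8-1-9-6-5-7-8 are not bridges since each lies on that cycle.
But removing 8-4 disconnects 8 from 4; removing 7-2 disconnects 7 from 2; removing 3-6 disconnects 3 from 6 — these are bridges.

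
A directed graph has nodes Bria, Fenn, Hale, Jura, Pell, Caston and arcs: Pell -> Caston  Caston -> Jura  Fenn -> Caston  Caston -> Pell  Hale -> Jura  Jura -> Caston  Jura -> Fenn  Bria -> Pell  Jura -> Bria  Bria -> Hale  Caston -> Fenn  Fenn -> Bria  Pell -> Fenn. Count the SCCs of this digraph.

{Bria, Fenn, Hale, Jura, Pell, Caston} are all mutually reachable — one SCC of size 6.
That gives 1 strongly connected component.

1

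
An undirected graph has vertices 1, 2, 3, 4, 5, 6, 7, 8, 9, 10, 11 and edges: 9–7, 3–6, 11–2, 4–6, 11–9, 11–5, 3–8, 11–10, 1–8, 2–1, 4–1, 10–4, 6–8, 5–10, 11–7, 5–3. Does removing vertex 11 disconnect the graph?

Deleting 11 raises the number of components from 1 to 2, so 11 is a cut vertex.

Yes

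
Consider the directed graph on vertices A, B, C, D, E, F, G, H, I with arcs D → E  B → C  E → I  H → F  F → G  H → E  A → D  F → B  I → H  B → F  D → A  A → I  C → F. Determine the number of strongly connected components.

4

{E, H, I} are all mutually reachable — one SCC of size 3.
{B, C, F} are all mutually reachable — one SCC of size 3.
{A, D} are all mutually reachable — one SCC of size 2.
{G} is an SCC by itself.
That gives 4 strongly connected components.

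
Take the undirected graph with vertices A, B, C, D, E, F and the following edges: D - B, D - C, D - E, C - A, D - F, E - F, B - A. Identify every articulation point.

Removing D increases the component count from 1 to 2, so D is a cut vertex.
By contrast removing C leaves 1 component; it is not a cut vertex. No other vertex is a cut vertex either.

D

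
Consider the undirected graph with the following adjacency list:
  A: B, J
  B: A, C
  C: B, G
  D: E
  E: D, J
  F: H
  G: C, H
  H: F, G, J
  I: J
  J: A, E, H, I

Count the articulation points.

3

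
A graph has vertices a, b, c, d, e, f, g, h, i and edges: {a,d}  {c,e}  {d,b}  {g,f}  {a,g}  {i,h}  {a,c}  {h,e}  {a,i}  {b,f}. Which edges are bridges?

The edges on the cycle a-d-b-f-g-a are not bridges since each lies on that cycle.
Every edge lies on some cycle, so there are no bridges.

none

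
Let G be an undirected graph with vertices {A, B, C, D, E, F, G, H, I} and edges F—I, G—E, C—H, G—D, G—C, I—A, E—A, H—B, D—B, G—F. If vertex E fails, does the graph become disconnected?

No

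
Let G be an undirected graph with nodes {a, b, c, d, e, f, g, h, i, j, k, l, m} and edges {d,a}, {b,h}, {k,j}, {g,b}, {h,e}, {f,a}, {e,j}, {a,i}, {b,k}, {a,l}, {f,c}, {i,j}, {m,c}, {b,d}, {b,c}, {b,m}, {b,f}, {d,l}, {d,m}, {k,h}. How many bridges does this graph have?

1

The edges on the cycle b-k-h-e-j-i-a-f-b are not bridges since each lies on that cycle.
But removing b-g disconnects b from g — this is a bridge.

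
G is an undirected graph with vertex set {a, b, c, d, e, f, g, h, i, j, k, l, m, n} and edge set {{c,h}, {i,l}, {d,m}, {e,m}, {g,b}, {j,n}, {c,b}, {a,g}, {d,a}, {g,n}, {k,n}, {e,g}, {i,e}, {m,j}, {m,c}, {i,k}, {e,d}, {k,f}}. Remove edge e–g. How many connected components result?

e and g are still connected via e-d-a-g, so the component count stays at 1.

1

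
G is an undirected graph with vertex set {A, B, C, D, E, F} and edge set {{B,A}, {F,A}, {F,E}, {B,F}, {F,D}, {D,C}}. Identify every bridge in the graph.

The edges on the cycle B-F-A-B are not bridges since each lies on that cycle.
But removing D–C disconnects D from C; removing F–E disconnects F from E; removing F–D disconnects F from D — these are bridges.

C-D, D-F, E-F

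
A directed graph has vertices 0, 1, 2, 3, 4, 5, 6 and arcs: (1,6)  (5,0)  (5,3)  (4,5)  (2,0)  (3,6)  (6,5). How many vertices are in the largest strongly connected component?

{3, 5, 6} are all mutually reachable — one SCC of size 3.
{2} is an SCC by itself.
{1} is an SCC by itself.
{0} is an SCC by itself.
{4} is an SCC by itself.
The largest has 3 vertices.

3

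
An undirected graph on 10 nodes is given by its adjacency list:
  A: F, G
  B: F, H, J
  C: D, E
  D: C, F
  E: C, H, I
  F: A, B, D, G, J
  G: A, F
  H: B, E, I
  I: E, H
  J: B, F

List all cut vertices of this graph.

F

Removing F increases the component count from 1 to 2, so F is a cut vertex.
By contrast removing I leaves 1 component; it is not a cut vertex. No other vertex is a cut vertex either.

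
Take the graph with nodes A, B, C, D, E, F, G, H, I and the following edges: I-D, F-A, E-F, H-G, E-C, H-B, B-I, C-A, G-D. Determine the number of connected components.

Starting from A we can reach A, C, E, F. That is one component of size 4.
Starting from B we can reach B, D, G, H, I. That is one component of size 5.
Total: 2 components.

2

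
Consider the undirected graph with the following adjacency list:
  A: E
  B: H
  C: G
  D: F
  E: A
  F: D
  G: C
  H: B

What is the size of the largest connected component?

Starting from D we can reach D, F. That is one component of size 2.
Starting from B we can reach B, H. That is one component of size 2.
Starting from C we can reach C, G. That is one component of size 2.
Starting from A we can reach A, E. That is one component of size 2.
The largest has 2 vertices.

2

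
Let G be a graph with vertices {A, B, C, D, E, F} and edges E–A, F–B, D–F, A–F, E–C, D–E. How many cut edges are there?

The edges on the cycle D-E-A-F-D are not bridges since each lies on that cycle.
But removing E–C disconnects E from C; removing F–B disconnects F from B — these are bridges.
That makes 2 bridges.

2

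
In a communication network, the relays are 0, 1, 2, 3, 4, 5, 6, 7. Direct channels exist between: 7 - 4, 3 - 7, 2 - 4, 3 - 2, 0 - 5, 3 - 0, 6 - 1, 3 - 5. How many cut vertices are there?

1

Removing 3 increases the component count from 2 to 3, so 3 is a cut vertex.
By contrast removing 0 leaves 2 components; it is not a cut vertex. No other vertex is a cut vertex either.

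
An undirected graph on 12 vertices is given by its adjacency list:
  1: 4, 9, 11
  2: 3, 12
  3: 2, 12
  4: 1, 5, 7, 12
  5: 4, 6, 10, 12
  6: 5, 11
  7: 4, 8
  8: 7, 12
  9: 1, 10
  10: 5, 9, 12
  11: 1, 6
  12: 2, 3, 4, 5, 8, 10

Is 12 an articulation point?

Deleting 12 raises the number of components from 1 to 2, so 12 is a cut vertex.

Yes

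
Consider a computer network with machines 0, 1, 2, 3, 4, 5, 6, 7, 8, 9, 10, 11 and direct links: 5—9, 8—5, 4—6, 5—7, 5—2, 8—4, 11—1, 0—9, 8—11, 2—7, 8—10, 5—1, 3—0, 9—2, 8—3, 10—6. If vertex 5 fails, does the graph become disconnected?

No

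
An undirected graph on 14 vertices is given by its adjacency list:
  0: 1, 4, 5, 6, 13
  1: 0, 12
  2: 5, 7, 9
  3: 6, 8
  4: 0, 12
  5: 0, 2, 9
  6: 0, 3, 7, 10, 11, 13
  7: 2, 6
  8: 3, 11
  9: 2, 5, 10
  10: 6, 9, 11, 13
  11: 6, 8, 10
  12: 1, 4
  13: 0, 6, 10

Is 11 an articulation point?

Deleting 11 leaves 1 component (was 1) (its neighbors 6, 8, 10 remain connected to each other), so 11 is not a cut vertex.

No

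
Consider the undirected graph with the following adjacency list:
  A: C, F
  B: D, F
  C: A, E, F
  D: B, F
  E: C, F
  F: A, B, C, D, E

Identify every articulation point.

Removing F increases the component count from 1 to 2, so F is a cut vertex.
By contrast removing C leaves 1 component; it is not a cut vertex. No other vertex is a cut vertex either.

F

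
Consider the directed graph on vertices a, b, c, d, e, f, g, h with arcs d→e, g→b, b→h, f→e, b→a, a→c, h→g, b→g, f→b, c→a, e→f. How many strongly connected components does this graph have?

4

{b, g, h} are all mutually reachable — one SCC of size 3.
{a, c} are all mutually reachable — one SCC of size 2.
{e, f} are all mutually reachable — one SCC of size 2.
{d} is an SCC by itself.
That gives 4 strongly connected components.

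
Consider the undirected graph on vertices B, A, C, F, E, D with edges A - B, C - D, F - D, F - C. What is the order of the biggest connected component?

3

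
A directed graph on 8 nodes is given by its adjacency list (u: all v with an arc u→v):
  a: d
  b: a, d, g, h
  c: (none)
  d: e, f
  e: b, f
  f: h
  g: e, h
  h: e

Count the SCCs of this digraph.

2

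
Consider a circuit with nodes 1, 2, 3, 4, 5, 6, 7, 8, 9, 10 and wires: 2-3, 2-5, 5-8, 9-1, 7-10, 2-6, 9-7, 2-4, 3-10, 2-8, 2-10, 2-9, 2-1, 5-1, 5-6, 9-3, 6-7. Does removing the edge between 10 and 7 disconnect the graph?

No

After removing 10-7, the path 10-2-9-7 still connects them, so the edge is not a bridge.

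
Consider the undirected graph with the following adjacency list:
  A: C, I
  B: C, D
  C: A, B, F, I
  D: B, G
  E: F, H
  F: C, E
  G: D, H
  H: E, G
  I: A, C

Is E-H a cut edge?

After removing E-H, the path E-F-C-B-D-G-H still connects them, so the edge is not a bridge.

No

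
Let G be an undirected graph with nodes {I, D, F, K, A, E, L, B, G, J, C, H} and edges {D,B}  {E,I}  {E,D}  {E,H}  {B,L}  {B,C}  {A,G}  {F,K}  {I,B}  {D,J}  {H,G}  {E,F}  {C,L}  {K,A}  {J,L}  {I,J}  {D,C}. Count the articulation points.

Removing E increases the component count from 1 to 2, so E is a cut vertex.
By contrast removing L leaves 1 component; it is not a cut vertex. No other vertex is a cut vertex either.

1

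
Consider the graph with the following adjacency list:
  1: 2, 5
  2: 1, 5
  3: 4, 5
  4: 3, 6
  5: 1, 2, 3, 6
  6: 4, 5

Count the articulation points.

1

Removing 5 increases the component count from 1 to 2, so 5 is a cut vertex.
By contrast removing 6 leaves 1 component; it is not a cut vertex. No other vertex is a cut vertex either.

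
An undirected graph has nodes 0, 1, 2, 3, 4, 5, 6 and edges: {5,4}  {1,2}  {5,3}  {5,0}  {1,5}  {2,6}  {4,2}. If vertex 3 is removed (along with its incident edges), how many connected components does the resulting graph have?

With 3 gone, the remaining components are: {0, 1, 2, 4, 5, 6}.
That is 1 component.

1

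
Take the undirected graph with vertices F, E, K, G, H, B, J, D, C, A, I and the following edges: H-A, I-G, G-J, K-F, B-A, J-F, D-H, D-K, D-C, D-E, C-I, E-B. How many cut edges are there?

0

The edges on the cycle D-C-I-G-J-F-K-D are not bridges since each lies on that cycle.
Every edge lies on some cycle, so there are no bridges.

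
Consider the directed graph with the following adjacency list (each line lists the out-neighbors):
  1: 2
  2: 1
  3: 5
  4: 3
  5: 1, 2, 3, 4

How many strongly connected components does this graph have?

2

{3, 4, 5} are all mutually reachable — one SCC of size 3.
{1, 2} are all mutually reachable — one SCC of size 2.
That gives 2 strongly connected components.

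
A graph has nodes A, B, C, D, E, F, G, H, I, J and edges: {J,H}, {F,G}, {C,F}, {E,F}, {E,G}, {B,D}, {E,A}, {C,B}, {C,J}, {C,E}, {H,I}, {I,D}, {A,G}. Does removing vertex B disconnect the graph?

Deleting B leaves 1 component (was 1) (its neighbors C, D remain connected to each other), so B is not a cut vertex.

No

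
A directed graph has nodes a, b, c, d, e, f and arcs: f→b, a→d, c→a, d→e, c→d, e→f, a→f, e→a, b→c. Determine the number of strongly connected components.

{a, b, c, d, e, f} are all mutually reachable — one SCC of size 6.
That gives 1 strongly connected component.

1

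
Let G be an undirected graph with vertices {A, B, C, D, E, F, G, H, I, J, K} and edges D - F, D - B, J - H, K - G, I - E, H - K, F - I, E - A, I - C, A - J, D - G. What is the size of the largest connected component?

Starting from A we can reach A, B, C, D, E, F, G, H, I, J, K. That is one component of size 11.
The largest has 11 vertices.

11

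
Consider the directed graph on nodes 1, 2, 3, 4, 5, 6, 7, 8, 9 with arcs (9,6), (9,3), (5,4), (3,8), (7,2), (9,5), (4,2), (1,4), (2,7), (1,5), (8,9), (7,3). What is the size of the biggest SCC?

{2, 3, 4, 5, 7, 8, 9} are all mutually reachable — one SCC of size 7.
{1} is an SCC by itself.
{6} is an SCC by itself.
The largest has 7 vertices.

7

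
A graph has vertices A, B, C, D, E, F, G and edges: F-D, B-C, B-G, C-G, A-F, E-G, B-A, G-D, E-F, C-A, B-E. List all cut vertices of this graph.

none

Removing D, for instance, still leaves 1 component. No single vertex removal increases the component count — the graph has no articulation points.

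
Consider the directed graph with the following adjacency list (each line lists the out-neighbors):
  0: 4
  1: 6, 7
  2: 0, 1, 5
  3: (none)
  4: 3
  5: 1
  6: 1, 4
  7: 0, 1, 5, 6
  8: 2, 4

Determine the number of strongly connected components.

6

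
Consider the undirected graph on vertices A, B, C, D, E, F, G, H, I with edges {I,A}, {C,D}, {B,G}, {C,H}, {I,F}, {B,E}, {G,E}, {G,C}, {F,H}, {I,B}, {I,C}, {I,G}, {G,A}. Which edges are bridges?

The edges on the cycle I-B-G-A-I are not bridges since each lies on that cycle.
But removing C–D disconnects C from D — this is a bridge.

C-D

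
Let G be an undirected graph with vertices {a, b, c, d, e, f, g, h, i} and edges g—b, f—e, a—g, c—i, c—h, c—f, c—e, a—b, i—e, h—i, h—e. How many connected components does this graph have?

3

d is isolated — a component by itself.
Starting from a we can reach a, b, g. That is one component of size 3.
Starting from c we can reach c, e, f, h, i. That is one component of size 5.
Total: 3 components.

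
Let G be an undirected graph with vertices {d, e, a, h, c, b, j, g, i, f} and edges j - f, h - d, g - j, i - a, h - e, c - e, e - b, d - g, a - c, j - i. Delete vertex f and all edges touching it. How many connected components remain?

1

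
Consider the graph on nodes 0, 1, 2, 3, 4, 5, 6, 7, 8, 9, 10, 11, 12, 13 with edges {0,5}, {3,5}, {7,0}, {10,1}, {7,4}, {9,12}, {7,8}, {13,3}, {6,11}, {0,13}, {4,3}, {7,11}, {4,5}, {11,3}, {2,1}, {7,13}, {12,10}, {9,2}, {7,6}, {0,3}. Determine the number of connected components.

Starting from 1 we can reach 1, 2, 9, 10, 12. That is one component of size 5.
Starting from 0 we can reach 0, 3, 4, 5, 6, 7, 8, 11, 13. That is one component of size 9.
Total: 2 components.

2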